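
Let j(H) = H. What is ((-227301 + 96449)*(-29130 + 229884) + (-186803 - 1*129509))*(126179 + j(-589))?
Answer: -3299171273444800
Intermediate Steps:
((-227301 + 96449)*(-29130 + 229884) + (-186803 - 1*129509))*(126179 + j(-589)) = ((-227301 + 96449)*(-29130 + 229884) + (-186803 - 1*129509))*(126179 - 589) = (-130852*200754 + (-186803 - 129509))*125590 = (-26269062408 - 316312)*125590 = -26269378720*125590 = -3299171273444800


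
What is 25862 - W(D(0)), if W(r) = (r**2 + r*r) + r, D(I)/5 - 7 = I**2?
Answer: 23377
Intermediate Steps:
D(I) = 35 + 5*I**2
W(r) = r + 2*r**2 (W(r) = (r**2 + r**2) + r = 2*r**2 + r = r + 2*r**2)
25862 - W(D(0)) = 25862 - (35 + 5*0**2)*(1 + 2*(35 + 5*0**2)) = 25862 - (35 + 5*0)*(1 + 2*(35 + 5*0)) = 25862 - (35 + 0)*(1 + 2*(35 + 0)) = 25862 - 35*(1 + 2*35) = 25862 - 35*(1 + 70) = 25862 - 35*71 = 25862 - 1*2485 = 25862 - 2485 = 23377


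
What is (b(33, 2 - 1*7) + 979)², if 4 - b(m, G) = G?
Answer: 976144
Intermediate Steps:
b(m, G) = 4 - G
(b(33, 2 - 1*7) + 979)² = ((4 - (2 - 1*7)) + 979)² = ((4 - (2 - 7)) + 979)² = ((4 - 1*(-5)) + 979)² = ((4 + 5) + 979)² = (9 + 979)² = 988² = 976144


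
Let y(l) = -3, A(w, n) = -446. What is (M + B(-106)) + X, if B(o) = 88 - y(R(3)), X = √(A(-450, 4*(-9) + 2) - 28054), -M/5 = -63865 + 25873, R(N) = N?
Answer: 190051 + 10*I*√285 ≈ 1.9005e+5 + 168.82*I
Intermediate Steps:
M = 189960 (M = -5*(-63865 + 25873) = -5*(-37992) = 189960)
X = 10*I*√285 (X = √(-446 - 28054) = √(-28500) = 10*I*√285 ≈ 168.82*I)
B(o) = 91 (B(o) = 88 - 1*(-3) = 88 + 3 = 91)
(M + B(-106)) + X = (189960 + 91) + 10*I*√285 = 190051 + 10*I*√285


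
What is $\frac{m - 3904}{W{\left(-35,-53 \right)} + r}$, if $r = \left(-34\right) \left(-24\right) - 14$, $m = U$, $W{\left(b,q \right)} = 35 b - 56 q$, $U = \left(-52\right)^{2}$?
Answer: $- \frac{240}{509} \approx -0.47151$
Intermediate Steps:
$U = 2704$
$W{\left(b,q \right)} = - 56 q + 35 b$
$m = 2704$
$r = 802$ ($r = 816 - 14 = 802$)
$\frac{m - 3904}{W{\left(-35,-53 \right)} + r} = \frac{2704 - 3904}{\left(\left(-56\right) \left(-53\right) + 35 \left(-35\right)\right) + 802} = - \frac{1200}{\left(2968 - 1225\right) + 802} = - \frac{1200}{1743 + 802} = - \frac{1200}{2545} = \left(-1200\right) \frac{1}{2545} = - \frac{240}{509}$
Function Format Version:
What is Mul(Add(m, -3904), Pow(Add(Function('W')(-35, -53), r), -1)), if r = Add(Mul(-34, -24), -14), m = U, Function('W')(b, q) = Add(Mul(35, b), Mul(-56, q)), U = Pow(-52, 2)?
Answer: Rational(-240, 509) ≈ -0.47151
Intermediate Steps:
U = 2704
Function('W')(b, q) = Add(Mul(-56, q), Mul(35, b))
m = 2704
r = 802 (r = Add(816, -14) = 802)
Mul(Add(m, -3904), Pow(Add(Function('W')(-35, -53), r), -1)) = Mul(Add(2704, -3904), Pow(Add(Add(Mul(-56, -53), Mul(35, -35)), 802), -1)) = Mul(-1200, Pow(Add(Add(2968, -1225), 802), -1)) = Mul(-1200, Pow(Add(1743, 802), -1)) = Mul(-1200, Pow(2545, -1)) = Mul(-1200, Rational(1, 2545)) = Rational(-240, 509)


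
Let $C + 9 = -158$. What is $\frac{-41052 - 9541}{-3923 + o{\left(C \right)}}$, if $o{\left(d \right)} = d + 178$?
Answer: $\frac{50593}{3912} \approx 12.933$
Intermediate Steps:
$C = -167$ ($C = -9 - 158 = -167$)
$o{\left(d \right)} = 178 + d$
$\frac{-41052 - 9541}{-3923 + o{\left(C \right)}} = \frac{-41052 - 9541}{-3923 + \left(178 - 167\right)} = - \frac{50593}{-3923 + 11} = - \frac{50593}{-3912} = \left(-50593\right) \left(- \frac{1}{3912}\right) = \frac{50593}{3912}$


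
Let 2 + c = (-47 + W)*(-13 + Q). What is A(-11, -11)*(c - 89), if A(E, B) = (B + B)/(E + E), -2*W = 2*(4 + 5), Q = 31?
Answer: -1099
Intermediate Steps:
W = -9 (W = -(4 + 5) = -9 ≈ -9.0000)
A(E, B) = B/E (A(E, B) = (2*B)/((2*E)) = (2*B)*(1/(2*E)) = B/E)
c = -1010 (c = -2 + (-47 - 9)*(-13 + 31) = -2 - 56*18 = -2 - 1008 = -1010)
A(-11, -11)*(c - 89) = (-11/(-11))*(-1010 - 89) = -11*(-1/11)*(-1099) = 1*(-1099) = -1099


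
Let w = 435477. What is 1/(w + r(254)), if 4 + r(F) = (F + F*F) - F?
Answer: 1/499989 ≈ 2.0000e-6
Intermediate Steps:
r(F) = -4 + F**2 (r(F) = -4 + ((F + F*F) - F) = -4 + ((F + F**2) - F) = -4 + F**2)
1/(w + r(254)) = 1/(435477 + (-4 + 254**2)) = 1/(435477 + (-4 + 64516)) = 1/(435477 + 64512) = 1/499989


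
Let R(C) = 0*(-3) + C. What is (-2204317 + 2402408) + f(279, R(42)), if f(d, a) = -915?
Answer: 197176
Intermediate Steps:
R(C) = C (R(C) = 0 + C = C)
(-2204317 + 2402408) + f(279, R(42)) = (-2204317 + 2402408) - 915 = 198091 - 915 = 197176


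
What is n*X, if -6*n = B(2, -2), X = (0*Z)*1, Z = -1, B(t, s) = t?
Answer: 0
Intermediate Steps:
X = 0 (X = (0*(-1))*1 = 0*1 = 0)
n = -⅓ (n = -⅙*2 = -⅓ ≈ -0.33333)
n*X = -⅓*0 = 0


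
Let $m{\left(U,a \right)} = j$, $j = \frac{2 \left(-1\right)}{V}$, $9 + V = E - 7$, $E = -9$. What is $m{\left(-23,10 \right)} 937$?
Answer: $\frac{1874}{25} \approx 74.96$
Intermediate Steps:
$V = -25$ ($V = -9 - 16 = -25$)
$j = \frac{2}{25}$ ($j = \frac{2 \left(-1\right)}{-25} = \left(-2\right) \left(- \frac{1}{25}\right) = \frac{2}{25} \approx 0.08$)
$m{\left(U,a \right)} = \frac{2}{25}$
$m{\left(-23,10 \right)} 937 = \frac{2}{25} \cdot 937 = \frac{1874}{25}$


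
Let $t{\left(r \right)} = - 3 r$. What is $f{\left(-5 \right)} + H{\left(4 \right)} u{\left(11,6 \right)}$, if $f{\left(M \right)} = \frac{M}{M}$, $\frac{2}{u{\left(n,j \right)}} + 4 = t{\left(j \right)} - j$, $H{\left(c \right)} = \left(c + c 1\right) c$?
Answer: $- \frac{9}{7} \approx -1.2857$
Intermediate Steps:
$H{\left(c \right)} = 2 c^{2}$ ($H{\left(c \right)} = \left(c + c\right) c = 2 c c = 2 c^{2}$)
$u{\left(n,j \right)} = \frac{2}{-4 - 4 j}$
$f{\left(M \right)} = 1$
$f{\left(-5 \right)} + H{\left(4 \right)} u{\left(11,6 \right)} = 1 + 2 \cdot 4^{2} \left(- \frac{1}{2 + 2 \cdot 6}\right) = 1 + 2 \cdot 16 \left(- \frac{1}{2 + 12}\right) = 1 + 32 \left(- \frac{1}{14}\right) = 1 - \frac{16}{7} = - \frac{9}{7}$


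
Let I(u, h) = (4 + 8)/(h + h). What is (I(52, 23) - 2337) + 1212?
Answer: -25869/23 ≈ -1124.7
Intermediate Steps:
I(u, h) = 6/h (I(u, h) = 12/((2*h)) = 12*(1/(2*h)) = 6/h)
(I(52, 23) - 2337) + 1212 = (6/23 - 2337) + 1212 = -53745/23 + 1212 = -25869/23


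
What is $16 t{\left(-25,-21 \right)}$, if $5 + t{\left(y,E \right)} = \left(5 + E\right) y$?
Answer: $6320$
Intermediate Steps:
$t{\left(y,E \right)} = -5 + y \left(5 + E\right)$ ($t{\left(y,E \right)} = -5 + \left(5 + E\right) y = -5 + y \left(5 + E\right)$)
$16 t{\left(-25,-21 \right)} = 16 \left(-5 + 5 \left(-25\right) - -525\right) = 16 \left(-5 - 125 + 525\right) = 16 \cdot 395 = 6320$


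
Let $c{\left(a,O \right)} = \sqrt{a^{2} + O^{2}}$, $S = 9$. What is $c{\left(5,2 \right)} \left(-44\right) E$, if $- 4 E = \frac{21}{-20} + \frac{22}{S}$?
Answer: $\frac{2761 \sqrt{29}}{180} \approx 82.602$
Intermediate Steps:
$c{\left(a,O \right)} = \sqrt{O^{2} + a^{2}}$
$E = - \frac{251}{720}$ ($E = - \frac{\frac{21}{-20} + \frac{22}{9}}{4} = - \frac{21 \left(- \frac{1}{20}\right) + 22 \cdot \frac{1}{9}}{4} = - \frac{- \frac{21}{20} + \frac{22}{9}}{4} = \left(- \frac{1}{4}\right) \frac{251}{180} = - \frac{251}{720} \approx -0.34861$)
$c{\left(5,2 \right)} \left(-44\right) E = \sqrt{2^{2} + 5^{2}} \left(-44\right) \left(- \frac{251}{720}\right) = \sqrt{4 + 25} \left(-44\right) \left(- \frac{251}{720}\right) = \sqrt{29} \left(-44\right) \left(- \frac{251}{720}\right) = - 44 \sqrt{29} \left(- \frac{251}{720}\right) = \frac{2761 \sqrt{29}}{180}$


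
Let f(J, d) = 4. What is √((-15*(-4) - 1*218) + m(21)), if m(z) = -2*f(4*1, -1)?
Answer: I*√166 ≈ 12.884*I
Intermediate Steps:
m(z) = -8 (m(z) = -2*4 = -8)
√((-15*(-4) - 1*218) + m(21)) = √((-15*(-4) - 1*218) - 8) = √((60 - 218) - 8) = √(-158 - 8) = √(-166) = I*√166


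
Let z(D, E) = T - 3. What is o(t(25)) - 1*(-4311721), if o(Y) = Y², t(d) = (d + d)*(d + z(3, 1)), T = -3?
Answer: 5214221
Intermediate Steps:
z(D, E) = -6 (z(D, E) = -3 - 3 = -6)
t(d) = 2*d*(-6 + d) (t(d) = (d + d)*(d - 6) = (2*d)*(-6 + d) = 2*d*(-6 + d))
o(t(25)) - 1*(-4311721) = (2*25*(-6 + 25))² - 1*(-4311721) = (2*25*19)² + 4311721 = 950² + 4311721 = 902500 + 4311721 = 5214221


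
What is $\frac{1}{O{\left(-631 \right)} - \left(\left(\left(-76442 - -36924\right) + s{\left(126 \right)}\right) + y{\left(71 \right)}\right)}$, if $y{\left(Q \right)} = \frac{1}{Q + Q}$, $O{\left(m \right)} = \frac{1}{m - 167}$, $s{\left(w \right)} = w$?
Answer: $\frac{28329}{1115935733} \approx 2.5386 \cdot 10^{-5}$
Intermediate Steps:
$O{\left(m \right)} = \frac{1}{-167 + m}$
$y{\left(Q \right)} = \frac{1}{2 Q}$
$\frac{1}{O{\left(-631 \right)} - \left(\left(\left(-76442 - -36924\right) + s{\left(126 \right)}\right) + y{\left(71 \right)}\right)} = \frac{1}{\frac{1}{-167 - 631} - \left(\left(\left(-76442 - -36924\right) + 126\right) + \frac{1}{2 \cdot 71}\right)} = \frac{1}{\frac{1}{-798} - \left(\left(\left(-76442 + 36924\right) + 126\right) + \frac{1}{2} \cdot \frac{1}{71}\right)} = \frac{1}{- \frac{1}{798} - \left(\left(-39518 + 126\right) + \frac{1}{142}\right)} = \frac{1}{- \frac{1}{798} - \left(-39392 + \frac{1}{142}\right)} = \frac{1}{- \frac{1}{798} - - \frac{5593663}{142}} = \frac{1}{- \frac{1}{798} + \frac{5593663}{142}} = \frac{1}{\frac{1115935733}{28329}} = \frac{28329}{1115935733}$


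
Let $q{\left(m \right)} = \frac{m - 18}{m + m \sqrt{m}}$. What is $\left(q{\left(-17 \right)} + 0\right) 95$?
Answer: $\frac{3325}{306} - \frac{3325 i \sqrt{17}}{306} \approx 10.866 - 44.802 i$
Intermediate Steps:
$q{\left(m \right)} = \frac{-18 + m}{m + m^{\frac{3}{2}}}$
$\left(q{\left(-17 \right)} + 0\right) 95 = \left(\frac{-18 - 17}{-17 + \left(-17\right)^{\frac{3}{2}}} + 0\right) 95 = \left(\frac{1}{-17 - 17 i \sqrt{17}} \left(-35\right) + 0\right) 95 = \left(- \frac{35}{-17 - 17 i \sqrt{17}} + 0\right) 95 = - \frac{35}{-17 - 17 i \sqrt{17}} \cdot 95 = - \frac{3325}{-17 - 17 i \sqrt{17}}$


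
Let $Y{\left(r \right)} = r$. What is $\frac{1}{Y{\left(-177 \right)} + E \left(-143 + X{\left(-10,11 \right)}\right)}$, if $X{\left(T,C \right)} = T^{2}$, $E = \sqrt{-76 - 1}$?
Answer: $\frac{i}{- 177 i + 43 \sqrt{77}} \approx -0.001019 + 0.0021722 i$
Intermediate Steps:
$E = i \sqrt{77}$ ($E = \sqrt{-77} = i \sqrt{77} \approx 8.775 i$)
$\frac{1}{Y{\left(-177 \right)} + E \left(-143 + X{\left(-10,11 \right)}\right)} = \frac{1}{-177 + i \sqrt{77} \left(-143 + \left(-10\right)^{2}\right)} = \frac{1}{-177 + i \sqrt{77} \left(-143 + 100\right)} = \frac{1}{-177 + i \sqrt{77} \left(-43\right)} = \frac{1}{-177 - 43 i \sqrt{77}}$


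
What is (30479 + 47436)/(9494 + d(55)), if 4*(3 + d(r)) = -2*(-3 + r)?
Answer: 15583/1893 ≈ 8.2319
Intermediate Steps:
d(r) = -3/2 - r/2 (d(r) = -3 + (-2*(-3 + r))/4 = -3 + (6 - 2*r)/4 = -3 + (3/2 - r/2) = -3/2 - r/2)
(30479 + 47436)/(9494 + d(55)) = (30479 + 47436)/(9494 + (-3/2 - 1/2*55)) = 77915/(9494 + (-3/2 - 55/2)) = 77915/(9494 - 29) = 77915/9465 = 77915*(1/9465) = 15583/1893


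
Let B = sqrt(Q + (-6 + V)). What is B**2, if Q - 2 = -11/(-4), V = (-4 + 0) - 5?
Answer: -41/4 ≈ -10.250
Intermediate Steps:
V = -9 (V = -4 - 5 = -9)
Q = 19/4 (Q = 2 - 11/(-4) = 2 - 11*(-1/4) = 2 + 11/4 = 19/4 ≈ 4.7500)
B = I*sqrt(41)/2 (B = sqrt(19/4 + (-6 - 9)) = sqrt(19/4 - 15) = sqrt(-41/4) = I*sqrt(41)/2 ≈ 3.2016*I)
B**2 = (I*sqrt(41)/2)**2 = -41/4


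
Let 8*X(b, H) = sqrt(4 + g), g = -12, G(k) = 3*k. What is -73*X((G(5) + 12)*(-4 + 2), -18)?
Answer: -73*I*sqrt(2)/4 ≈ -25.809*I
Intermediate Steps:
X(b, H) = I*sqrt(2)/4 (X(b, H) = sqrt(4 - 12)/8 = sqrt(-8)/8 = (2*I*sqrt(2))/8 = I*sqrt(2)/4)
-73*X((G(5) + 12)*(-4 + 2), -18) = -73*I*sqrt(2)/4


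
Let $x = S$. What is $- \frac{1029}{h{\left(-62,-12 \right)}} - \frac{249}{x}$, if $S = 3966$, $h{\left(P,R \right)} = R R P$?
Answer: $\frac{103219}{1967136} \approx 0.052472$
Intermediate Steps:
$h{\left(P,R \right)} = P R^{2}$ ($h{\left(P,R \right)} = R P R = P R^{2}$)
$x = 3966$
$- \frac{1029}{h{\left(-62,-12 \right)}} - \frac{249}{x} = - \frac{1029}{\left(-62\right) \left(-12\right)^{2}} - \frac{249}{3966} = - \frac{1029}{\left(-62\right) 144} - \frac{83}{1322} = - \frac{1029}{-8928} - \frac{83}{1322} = \left(-1029\right) \left(- \frac{1}{8928}\right) - \frac{83}{1322} = \frac{343}{2976} - \frac{83}{1322} = \frac{103219}{1967136}$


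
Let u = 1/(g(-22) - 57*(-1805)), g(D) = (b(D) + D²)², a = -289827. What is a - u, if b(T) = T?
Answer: -91680685084/316329 ≈ -2.8983e+5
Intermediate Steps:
g(D) = (D + D²)²
u = 1/316329 (u = 1/((-22)²*(1 - 22)² - 57*(-1805)) = 1/(484*(-21)² + 102885) = 1/(484*441 + 102885) = 1/(213444 + 102885) = 1/316329 ≈ 3.1613e-6)
a - u = -289827 - 1*1/316329 = -289827 - 1/316329 = -91680685084/316329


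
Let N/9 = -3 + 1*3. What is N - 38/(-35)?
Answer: 38/35 ≈ 1.0857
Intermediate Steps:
N = 0 (N = 9*(-3 + 1*3) = 9*(-3 + 3) = 9*0 = 0)
N - 38/(-35) = 0 - 38/(-35) = 0 - 38*(-1/35) = 0 + 38/35 = 38/35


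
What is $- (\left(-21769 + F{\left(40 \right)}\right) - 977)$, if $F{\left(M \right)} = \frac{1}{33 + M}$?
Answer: $\frac{1660457}{73} \approx 22746.0$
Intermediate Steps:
$- (\left(-21769 + F{\left(40 \right)}\right) - 977) = - (\left(-21769 + \frac{1}{33 + 40}\right) - 977) = - (\left(-21769 + \frac{1}{73}\right) - 977) = - (- \frac{1589136}{73} - 977) = \left(-1\right) \left(- \frac{1660457}{73}\right) = \frac{1660457}{73}$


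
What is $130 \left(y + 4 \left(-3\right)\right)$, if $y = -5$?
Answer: $-2210$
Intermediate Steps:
$130 \left(y + 4 \left(-3\right)\right) = 130 \left(-5 + 4 \left(-3\right)\right) = 130 \left(-5 - 12\right) = 130 \left(-17\right) = -2210$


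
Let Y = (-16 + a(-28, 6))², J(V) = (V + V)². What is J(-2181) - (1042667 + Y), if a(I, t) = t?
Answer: 17984277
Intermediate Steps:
J(V) = 4*V² (J(V) = (2*V)² = 4*V²)
Y = 100 (Y = (-16 + 6)² = (-10)² = 100)
J(-2181) - (1042667 + Y) = 4*(-2181)² - (1042667 + 100) = 4*4756761 - 1*1042767 = 19027044 - 1042767 = 17984277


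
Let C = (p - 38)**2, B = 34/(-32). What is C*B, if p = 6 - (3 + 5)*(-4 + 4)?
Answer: -1088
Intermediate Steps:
B = -17/16 (B = 34*(-1/32) = -17/16 ≈ -1.0625)
p = 6 (p = 6 - 8*0 = 6 - 1*0 = 6 + 0 = 6)
C = 1024 (C = (6 - 38)**2 = (-32)**2 = 1024)
C*B = 1024*(-17/16) = -1088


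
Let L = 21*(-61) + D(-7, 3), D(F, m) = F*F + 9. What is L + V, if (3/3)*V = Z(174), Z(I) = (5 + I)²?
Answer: 30818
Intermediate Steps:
D(F, m) = 9 + F² (D(F, m) = F² + 9 = 9 + F²)
L = -1223 (L = 21*(-61) + (9 + (-7)²) = -1281 + (9 + 49) = -1281 + 58 = -1223)
V = 32041 (V = (5 + 174)² = 179² = 32041)
L + V = -1223 + 32041 = 30818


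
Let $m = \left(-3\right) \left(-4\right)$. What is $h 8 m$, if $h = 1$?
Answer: $96$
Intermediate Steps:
$m = 12$
$h 8 m = 1 \cdot 8 \cdot 12 = 8 \cdot 12 = 96$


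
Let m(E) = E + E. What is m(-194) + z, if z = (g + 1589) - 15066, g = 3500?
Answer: -10365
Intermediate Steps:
z = -9977 (z = (3500 + 1589) - 15066 = 5089 - 15066 = -9977)
m(E) = 2*E
m(-194) + z = 2*(-194) - 9977 = -388 - 9977 = -10365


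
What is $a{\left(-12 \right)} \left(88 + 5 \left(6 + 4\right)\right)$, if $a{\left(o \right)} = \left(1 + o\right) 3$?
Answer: $-4554$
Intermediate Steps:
$a{\left(o \right)} = 3 + 3 o$
$a{\left(-12 \right)} \left(88 + 5 \left(6 + 4\right)\right) = \left(3 + 3 \left(-12\right)\right) \left(88 + 5 \left(6 + 4\right)\right) = \left(3 - 36\right) \left(88 + 5 \cdot 10\right) = - 33 \left(88 + 50\right) = \left(-33\right) 138 = -4554$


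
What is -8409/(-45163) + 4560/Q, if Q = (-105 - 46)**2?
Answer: 397676889/1029761563 ≈ 0.38618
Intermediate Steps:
Q = 22801 (Q = (-151)**2 = 22801)
-8409/(-45163) + 4560/Q = -8409/(-45163) + 4560/22801 = -8409*(-1/45163) + 4560*(1/22801) = 8409/45163 + 4560/22801 = 397676889/1029761563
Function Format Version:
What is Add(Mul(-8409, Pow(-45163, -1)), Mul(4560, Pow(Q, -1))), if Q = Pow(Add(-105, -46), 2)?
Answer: Rational(397676889, 1029761563) ≈ 0.38618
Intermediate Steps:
Q = 22801 (Q = Pow(-151, 2) = 22801)
Add(Mul(-8409, Pow(-45163, -1)), Mul(4560, Pow(Q, -1))) = Add(Mul(-8409, Pow(-45163, -1)), Mul(4560, Pow(22801, -1))) = Add(Mul(-8409, Rational(-1, 45163)), Mul(4560, Rational(1, 22801))) = Add(Rational(8409, 45163), Rational(4560, 22801)) = Rational(397676889, 1029761563)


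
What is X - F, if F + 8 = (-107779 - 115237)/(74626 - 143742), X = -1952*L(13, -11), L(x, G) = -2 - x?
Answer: 506011598/17279 ≈ 29285.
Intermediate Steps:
X = 29280 (X = -1952*(-2 - 1*13) = -1952*(-2 - 13) = -1952*(-15) = 29280)
F = -82478/17279 (F = -8 + (-107779 - 115237)/(74626 - 143742) = -8 - 223016/(-69116) = -8 - 223016*(-1/69116) = -8 + 55754/17279 = -82478/17279 ≈ -4.7733)
X - F = 29280 - 1*(-82478/17279) = 29280 + 82478/17279 = 506011598/17279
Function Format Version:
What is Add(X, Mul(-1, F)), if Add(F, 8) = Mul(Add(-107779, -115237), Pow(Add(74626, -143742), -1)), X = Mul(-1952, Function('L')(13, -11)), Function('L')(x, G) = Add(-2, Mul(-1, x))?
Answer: Rational(506011598, 17279) ≈ 29285.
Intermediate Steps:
X = 29280 (X = Mul(-1952, Add(-2, Mul(-1, 13))) = Mul(-1952, Add(-2, -13)) = Mul(-1952, -15) = 29280)
F = Rational(-82478, 17279) (F = Add(-8, Mul(Add(-107779, -115237), Pow(Add(74626, -143742), -1))) = Add(-8, Mul(-223016, Pow(-69116, -1))) = Add(-8, Mul(-223016, Rational(-1, 69116))) = Add(-8, Rational(55754, 17279)) = Rational(-82478, 17279) ≈ -4.7733)
Add(X, Mul(-1, F)) = Add(29280, Mul(-1, Rational(-82478, 17279))) = Add(29280, Rational(82478, 17279)) = Rational(506011598, 17279)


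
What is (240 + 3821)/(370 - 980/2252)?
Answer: 2286343/208065 ≈ 10.989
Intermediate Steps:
(240 + 3821)/(370 - 980/2252) = 4061/(370 - 980*1/2252) = 4061/(370 - 245/563) = 4061/(208065/563) = 4061*(563/208065) = 2286343/208065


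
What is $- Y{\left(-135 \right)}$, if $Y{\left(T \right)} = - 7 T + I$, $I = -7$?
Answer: $-938$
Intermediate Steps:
$Y{\left(T \right)} = -7 - 7 T$ ($Y{\left(T \right)} = - 7 T - 7 = -7 - 7 T$)
$- Y{\left(-135 \right)} = - (-7 - -945) = - (-7 + 945) = \left(-1\right) 938 = -938$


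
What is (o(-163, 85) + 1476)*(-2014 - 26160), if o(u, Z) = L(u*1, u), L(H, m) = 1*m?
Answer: -36992462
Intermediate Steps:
L(H, m) = m
o(u, Z) = u
(o(-163, 85) + 1476)*(-2014 - 26160) = (-163 + 1476)*(-2014 - 26160) = 1313*(-28174) = -36992462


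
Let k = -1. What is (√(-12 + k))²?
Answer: -13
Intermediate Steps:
(√(-12 + k))² = (√(-12 - 1))² = (√(-13))² = (I*√13)² = -13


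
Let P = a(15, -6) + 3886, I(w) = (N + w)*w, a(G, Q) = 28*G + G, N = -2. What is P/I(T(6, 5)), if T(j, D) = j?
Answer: 4321/24 ≈ 180.04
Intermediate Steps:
a(G, Q) = 29*G
I(w) = w*(-2 + w) (I(w) = (-2 + w)*w = w*(-2 + w))
P = 4321 (P = 29*15 + 3886 = 435 + 3886 = 4321)
P/I(T(6, 5)) = 4321/((6*(-2 + 6))) = 4321/((6*4)) = 4321/24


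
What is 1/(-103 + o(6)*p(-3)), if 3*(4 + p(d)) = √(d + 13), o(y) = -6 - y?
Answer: -11/573 + 4*√10/2865 ≈ -0.014782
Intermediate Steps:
p(d) = -4 + √(13 + d)/3 (p(d) = -4 + √(d + 13)/3 = -4 + √(13 + d)/3)
1/(-103 + o(6)*p(-3)) = 1/(-103 + (-6 - 1*6)*(-4 + √(13 - 3)/3)) = 1/(-103 + (-6 - 6)*(-4 + √10/3)) = 1/(-103 - 12*(-4 + √10/3)) = 1/(-103 + (48 - 4*√10)) = 1/(-55 - 4*√10)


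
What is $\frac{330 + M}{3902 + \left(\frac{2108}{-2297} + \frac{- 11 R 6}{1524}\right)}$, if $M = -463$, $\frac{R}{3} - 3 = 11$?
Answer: $- \frac{38798627}{1137489215} \approx -0.034109$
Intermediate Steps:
$R = 42$ ($R = 9 + 3 \cdot 11 = 9 + 33 = 42$)
$\frac{330 + M}{3902 + \left(\frac{2108}{-2297} + \frac{- 11 R 6}{1524}\right)} = \frac{330 - 463}{3902 + \left(\frac{2108}{-2297} + \frac{\left(-11\right) 42 \cdot 6}{1524}\right)} = - \frac{133}{3902 + \left(2108 \left(- \frac{1}{2297}\right) + \left(-462\right) 6 \cdot \frac{1}{1524}\right)} = - \frac{133}{3902 - \frac{798323}{291719}} = - \frac{133}{\frac{1137489215}{291719}} = \left(-133\right) \frac{291719}{1137489215} = - \frac{38798627}{1137489215}$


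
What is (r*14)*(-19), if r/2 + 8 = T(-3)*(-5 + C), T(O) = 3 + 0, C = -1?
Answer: 13832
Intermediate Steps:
T(O) = 3
r = -52 (r = -16 + 2*(3*(-5 - 1)) = -16 + 2*(3*(-6)) = -16 + 2*(-18) = -16 - 36 = -52)
(r*14)*(-19) = -52*14*(-19) = -728*(-19) = 13832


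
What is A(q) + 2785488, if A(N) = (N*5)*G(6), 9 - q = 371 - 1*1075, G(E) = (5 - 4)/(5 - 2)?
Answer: 8360029/3 ≈ 2.7867e+6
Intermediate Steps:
G(E) = ⅓ (G(E) = 1/3 = 1*(⅓) = ⅓)
q = 713 (q = 9 - (371 - 1*1075) = 9 - (371 - 1075) = 9 - 1*(-704) = 9 + 704 = 713)
A(N) = 5*N/3 (A(N) = (N*5)*(⅓) = (5*N)*(⅓) = 5*N/3)
A(q) + 2785488 = (5/3)*713 + 2785488 = 3565/3 + 2785488 = 8360029/3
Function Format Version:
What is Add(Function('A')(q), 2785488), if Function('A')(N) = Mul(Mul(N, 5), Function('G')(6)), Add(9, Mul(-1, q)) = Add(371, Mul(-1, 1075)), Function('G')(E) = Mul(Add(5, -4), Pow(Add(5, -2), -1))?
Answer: Rational(8360029, 3) ≈ 2.7867e+6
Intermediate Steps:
Function('G')(E) = Rational(1, 3) (Function('G')(E) = Mul(1, Pow(3, -1)) = Mul(1, Rational(1, 3)) = Rational(1, 3))
q = 713 (q = Add(9, Mul(-1, Add(371, Mul(-1, 1075)))) = Add(9, Mul(-1, Add(371, -1075))) = Add(9, Mul(-1, -704)) = Add(9, 704) = 713)
Function('A')(N) = Mul(Rational(5, 3), N) (Function('A')(N) = Mul(Mul(N, 5), Rational(1, 3)) = Mul(Mul(5, N), Rational(1, 3)) = Mul(Rational(5, 3), N))
Add(Function('A')(q), 2785488) = Add(Mul(Rational(5, 3), 713), 2785488) = Add(Rational(3565, 3), 2785488) = Rational(8360029, 3)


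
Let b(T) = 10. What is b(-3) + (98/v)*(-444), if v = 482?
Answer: -19346/241 ≈ -80.274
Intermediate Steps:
b(-3) + (98/v)*(-444) = 10 + (98/482)*(-444) = 10 + (98*(1/482))*(-444) = 10 + (49/241)*(-444) = 10 - 21756/241 = -19346/241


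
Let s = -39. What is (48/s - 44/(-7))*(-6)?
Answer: -2760/91 ≈ -30.330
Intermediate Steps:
(48/s - 44/(-7))*(-6) = (48/(-39) - 44/(-7))*(-6) = (48*(-1/39) - 44*(-⅐))*(-6) = (-16/13 + 44/7)*(-6) = (460/91)*(-6) = -2760/91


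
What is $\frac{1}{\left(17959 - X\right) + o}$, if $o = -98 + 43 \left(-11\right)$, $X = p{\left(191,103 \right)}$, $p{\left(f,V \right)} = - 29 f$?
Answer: $\frac{1}{22927} \approx 4.3617 \cdot 10^{-5}$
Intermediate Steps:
$X = -5539$ ($X = \left(-29\right) 191 = -5539$)
$o = -571$ ($o = -98 - 473 = -571$)
$\frac{1}{\left(17959 - X\right) + o} = \frac{1}{\left(17959 - -5539\right) - 571} = \frac{1}{\left(17959 + 5539\right) - 571} = \frac{1}{23498 - 571} = \frac{1}{22927}$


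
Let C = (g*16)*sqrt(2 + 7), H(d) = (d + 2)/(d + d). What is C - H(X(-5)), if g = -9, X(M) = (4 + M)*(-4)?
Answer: -1731/4 ≈ -432.75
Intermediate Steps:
X(M) = -16 - 4*M
H(d) = (2 + d)/(2*d) (H(d) = (2 + d)/((2*d)) = (2 + d)*(1/(2*d)) = (2 + d)/(2*d))
C = -432 (C = (-9*16)*sqrt(2 + 7) = -144*sqrt(9) = -144*3 = -432)
C - H(X(-5)) = -432 - (2 + (-16 - 4*(-5)))/(2*(-16 - 4*(-5))) = -432 - (2 + (-16 + 20))/(2*(-16 + 20)) = -432 - (2 + 4)/(2*4) = -432 - 6/(2*4) = -432 - 1*3/4 = -432 - 3/4 = -1731/4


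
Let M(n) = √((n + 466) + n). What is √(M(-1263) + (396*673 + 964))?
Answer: √(267472 + 2*I*√515) ≈ 517.18 + 0.044*I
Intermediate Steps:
M(n) = √(466 + 2*n) (M(n) = √((466 + n) + n) = √(466 + 2*n))
√(M(-1263) + (396*673 + 964)) = √(√(466 + 2*(-1263)) + (396*673 + 964)) = √(√(466 - 2526) + (266508 + 964)) = √(√(-2060) + 267472) = √(2*I*√515 + 267472) = √(267472 + 2*I*√515)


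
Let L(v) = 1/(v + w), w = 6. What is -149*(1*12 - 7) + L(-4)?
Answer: -1489/2 ≈ -744.50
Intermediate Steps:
L(v) = 1/(6 + v) (L(v) = 1/(v + 6) = 1/(6 + v))
-149*(1*12 - 7) + L(-4) = -149*(1*12 - 7) + 1/(6 - 4) = -149*(12 - 7) + 1/2 = -149*5 + 1/2 = -745 + 1/2 = -1489/2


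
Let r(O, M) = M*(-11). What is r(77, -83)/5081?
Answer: 913/5081 ≈ 0.17969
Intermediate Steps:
r(O, M) = -11*M
r(77, -83)/5081 = -11*(-83)/5081 = 913*(1/5081) = 913/5081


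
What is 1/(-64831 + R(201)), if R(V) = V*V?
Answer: -1/24430 ≈ -4.0933e-5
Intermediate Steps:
R(V) = V²
1/(-64831 + R(201)) = 1/(-64831 + 201²) = 1/(-64831 + 40401) = 1/(-24430) = -1/24430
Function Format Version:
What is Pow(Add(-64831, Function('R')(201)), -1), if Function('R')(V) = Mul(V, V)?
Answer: Rational(-1, 24430) ≈ -4.0933e-5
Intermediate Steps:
Function('R')(V) = Pow(V, 2)
Pow(Add(-64831, Function('R')(201)), -1) = Pow(Add(-64831, Pow(201, 2)), -1) = Pow(Add(-64831, 40401), -1) = Pow(-24430, -1) = Rational(-1, 24430)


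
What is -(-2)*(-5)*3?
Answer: -30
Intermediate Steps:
-(-2)*(-5)*3 = -2*5*3 = -10*3 = -30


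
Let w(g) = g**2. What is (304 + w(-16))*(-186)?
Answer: -104160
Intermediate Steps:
(304 + w(-16))*(-186) = (304 + (-16)**2)*(-186) = (304 + 256)*(-186) = 560*(-186) = -104160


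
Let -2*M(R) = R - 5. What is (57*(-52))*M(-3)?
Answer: -11856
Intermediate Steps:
M(R) = 5/2 - R/2 (M(R) = -(R - 5)/2 = -(-5 + R)/2 = 5/2 - R/2)
(57*(-52))*M(-3) = (57*(-52))*(5/2 - ½*(-3)) = -2964*(5/2 + 3/2) = -2964*4 = -11856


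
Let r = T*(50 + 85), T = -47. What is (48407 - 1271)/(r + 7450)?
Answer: 47136/1105 ≈ 42.657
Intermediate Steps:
r = -6345 (r = -47*(50 + 85) = -47*135 = -6345)
(48407 - 1271)/(r + 7450) = (48407 - 1271)/(-6345 + 7450) = 47136/1105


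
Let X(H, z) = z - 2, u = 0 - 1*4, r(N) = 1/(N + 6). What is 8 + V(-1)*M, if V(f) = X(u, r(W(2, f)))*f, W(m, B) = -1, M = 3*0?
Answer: 8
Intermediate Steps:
M = 0
r(N) = 1/(6 + N)
u = -4 (u = 0 - 4 = -4)
X(H, z) = -2 + z
V(f) = -9*f/5 (V(f) = (-2 + 1/(6 - 1))*f = (-2 + 1/5)*f = (-2 + ⅕)*f = -9*f/5)
8 + V(-1)*M = 8 - 9/5*(-1)*0 = 8 + (9/5)*0 = 8 + 0 = 8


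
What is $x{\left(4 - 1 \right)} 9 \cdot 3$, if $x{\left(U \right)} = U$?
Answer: $81$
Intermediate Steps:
$x{\left(4 - 1 \right)} 9 \cdot 3 = \left(4 - 1\right) 9 \cdot 3 = 3 \cdot 9 \cdot 3 = 27 \cdot 3 = 81$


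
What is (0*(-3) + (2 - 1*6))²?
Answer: 16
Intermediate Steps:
(0*(-3) + (2 - 1*6))² = (0 + (2 - 6))² = (0 - 4)² = (-4)² = 16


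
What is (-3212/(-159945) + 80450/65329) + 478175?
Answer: 4996486081210373/10449046905 ≈ 4.7818e+5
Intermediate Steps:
(-3212/(-159945) + 80450/65329) + 478175 = (-3212*(-1/159945) + 80450*(1/65329)) + 478175 = (3212/159945 + 80450/65329) + 478175 = 13077411998/10449046905 + 478175 = 4996486081210373/10449046905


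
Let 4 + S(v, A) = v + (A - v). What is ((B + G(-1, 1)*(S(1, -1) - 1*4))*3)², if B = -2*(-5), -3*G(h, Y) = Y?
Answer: 1521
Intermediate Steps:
G(h, Y) = -Y/3
B = 10
S(v, A) = -4 + A (S(v, A) = -4 + (v + (A - v)) = -4 + A)
((B + G(-1, 1)*(S(1, -1) - 1*4))*3)² = ((10 + (-⅓*1)*((-4 - 1) - 1*4))*3)² = ((10 - (-5 - 4)/3)*3)² = ((10 - ⅓*(-9))*3)² = ((10 + 3)*3)² = (13*3)² = 39² = 1521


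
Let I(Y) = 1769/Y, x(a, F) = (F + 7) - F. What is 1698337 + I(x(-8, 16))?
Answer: 11890128/7 ≈ 1.6986e+6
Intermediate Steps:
x(a, F) = 7 (x(a, F) = (7 + F) - F = 7)
1698337 + I(x(-8, 16)) = 1698337 + 1769/7 = 11890128/7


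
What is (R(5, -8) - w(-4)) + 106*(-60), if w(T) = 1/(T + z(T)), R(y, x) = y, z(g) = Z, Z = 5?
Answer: -6356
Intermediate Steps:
z(g) = 5
w(T) = 1/(5 + T) (w(T) = 1/(T + 5) = 1/(5 + T))
(R(5, -8) - w(-4)) + 106*(-60) = (5 - 1/(5 - 4)) + 106*(-60) = (5 - 1/1) - 6360 = (5 - 1*1) - 6360 = (5 - 1) - 6360 = 4 - 6360 = -6356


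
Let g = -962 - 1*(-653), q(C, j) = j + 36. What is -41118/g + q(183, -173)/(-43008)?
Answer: 589481759/4429824 ≈ 133.07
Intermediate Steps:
q(C, j) = 36 + j
g = -309 (g = -962 + 653 = -309)
-41118/g + q(183, -173)/(-43008) = -41118/(-309) + (36 - 173)/(-43008) = -41118*(-1/309) - 137*(-1/43008) = 13706/103 + 137/43008 = 589481759/4429824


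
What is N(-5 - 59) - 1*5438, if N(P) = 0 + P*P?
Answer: -1342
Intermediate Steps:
N(P) = P² (N(P) = 0 + P² = P²)
N(-5 - 59) - 1*5438 = (-5 - 59)² - 1*5438 = (-64)² - 5438 = 4096 - 5438 = -1342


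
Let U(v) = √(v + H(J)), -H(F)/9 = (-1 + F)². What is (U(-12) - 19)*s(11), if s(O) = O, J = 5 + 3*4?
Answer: -209 + 22*I*√579 ≈ -209.0 + 529.37*I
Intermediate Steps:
J = 17 (J = 5 + 12 = 17)
H(F) = -9*(-1 + F)²
U(v) = √(-2304 + v) (U(v) = √(v - 9*(-1 + 17)²) = √(v - 9*16²) = √(v - 9*256) = √(v - 2304) = √(-2304 + v))
(U(-12) - 19)*s(11) = (√(-2304 - 12) - 19)*11 = (√(-2316) - 19)*11 = (2*I*√579 - 19)*11 = (-19 + 2*I*√579)*11 = -209 + 22*I*√579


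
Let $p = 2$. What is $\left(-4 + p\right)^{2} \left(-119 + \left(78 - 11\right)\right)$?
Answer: $-208$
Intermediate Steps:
$\left(-4 + p\right)^{2} \left(-119 + \left(78 - 11\right)\right) = \left(-4 + 2\right)^{2} \left(-119 + \left(78 - 11\right)\right) = \left(-2\right)^{2} \left(-119 + 67\right) = 4 \left(-52\right) = -208$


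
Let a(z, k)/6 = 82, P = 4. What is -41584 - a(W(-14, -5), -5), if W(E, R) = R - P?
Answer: -42076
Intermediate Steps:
W(E, R) = -4 + R (W(E, R) = R - 1*4 = R - 4 = -4 + R)
a(z, k) = 492 (a(z, k) = 6*82 = 492)
-41584 - a(W(-14, -5), -5) = -41584 - 1*492 = -41584 - 492 = -42076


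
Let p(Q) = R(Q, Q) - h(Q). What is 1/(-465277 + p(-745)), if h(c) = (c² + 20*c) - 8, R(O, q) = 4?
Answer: -1/1005390 ≈ -9.9464e-7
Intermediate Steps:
h(c) = -8 + c² + 20*c
p(Q) = 12 - Q² - 20*Q (p(Q) = 4 - (-8 + Q² + 20*Q) = 4 + (8 - Q² - 20*Q) = 12 - Q² - 20*Q)
1/(-465277 + p(-745)) = 1/(-465277 + (12 - 1*(-745)² - 20*(-745))) = 1/(-465277 + (12 - 1*555025 + 14900)) = 1/(-465277 + (12 - 555025 + 14900)) = 1/(-465277 - 540113) = 1/(-1005390) = -1/1005390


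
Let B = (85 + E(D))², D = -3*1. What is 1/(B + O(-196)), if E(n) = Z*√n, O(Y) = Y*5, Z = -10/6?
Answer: 3*I/(10*(85*√3 + 1871*I)) ≈ 0.00015936 + 1.2539e-5*I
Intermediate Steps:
D = -3
Z = -5/3 (Z = -10*⅙ = -5/3 ≈ -1.6667)
O(Y) = 5*Y
E(n) = -5*√n/3
B = (85 - 5*I*√3/3)² ≈ 7216.7 - 490.75*I
1/(B + O(-196)) = 1/((21650/3 - 850*I*√3/3) + 5*(-196)) = 1/((21650/3 - 850*I*√3/3) - 980) = 1/(18710/3 - 850*I*√3/3)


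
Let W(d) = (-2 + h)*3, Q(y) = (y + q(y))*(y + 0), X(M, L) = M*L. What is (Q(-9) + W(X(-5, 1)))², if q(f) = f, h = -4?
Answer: 20736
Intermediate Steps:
X(M, L) = L*M
Q(y) = 2*y² (Q(y) = (y + y)*(y + 0) = (2*y)*y = 2*y²)
W(d) = -18 (W(d) = (-2 - 4)*3 = -6*3 = -18)
(Q(-9) + W(X(-5, 1)))² = (2*(-9)² - 18)² = (2*81 - 18)² = (162 - 18)² = 144² = 20736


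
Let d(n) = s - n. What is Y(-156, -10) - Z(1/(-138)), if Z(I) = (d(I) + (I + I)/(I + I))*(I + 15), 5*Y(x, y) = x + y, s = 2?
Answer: -7454479/95220 ≈ -78.287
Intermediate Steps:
d(n) = 2 - n
Y(x, y) = x/5 + y/5 (Y(x, y) = (x + y)/5 = x/5 + y/5)
Z(I) = (3 - I)*(15 + I) (Z(I) = ((2 - I) + (I + I)/(I + I))*(I + 15) = ((2 - I) + (2*I)/((2*I)))*(15 + I) = ((2 - I) + (2*I)*(1/(2*I)))*(15 + I) = ((2 - I) + 1)*(15 + I) = (3 - I)*(15 + I))
Y(-156, -10) - Z(1/(-138)) = ((1/5)*(-156) + (1/5)*(-10)) - (45 - (1/(-138))**2 - 12/(-138)) = (-156/5 - 2) - (45 - (-1/138)**2 - 12*(-1/138)) = -166/5 - (45 - 1*1/19044 + 2/23) = -166/5 - (45 - 1/19044 + 2/23) = -166/5 - 1*858635/19044 = -166/5 - 858635/19044 = -7454479/95220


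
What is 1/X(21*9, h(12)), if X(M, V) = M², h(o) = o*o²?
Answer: 1/35721 ≈ 2.7995e-5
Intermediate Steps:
h(o) = o³
1/X(21*9, h(12)) = 1/((21*9)²) = 1/(189²) = 1/35721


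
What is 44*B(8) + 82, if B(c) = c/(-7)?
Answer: 222/7 ≈ 31.714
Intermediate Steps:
B(c) = -c/7 (B(c) = c*(-⅐) = -c/7)
44*B(8) + 82 = 44*(-⅐*8) + 82 = 44*(-8/7) + 82 = -352/7 + 82 = 222/7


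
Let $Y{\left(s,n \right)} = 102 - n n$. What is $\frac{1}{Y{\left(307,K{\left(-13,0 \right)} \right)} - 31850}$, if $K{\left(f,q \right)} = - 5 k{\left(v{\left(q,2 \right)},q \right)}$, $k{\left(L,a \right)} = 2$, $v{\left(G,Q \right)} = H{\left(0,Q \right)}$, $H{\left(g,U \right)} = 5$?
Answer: $- \frac{1}{31848} \approx -3.1399 \cdot 10^{-5}$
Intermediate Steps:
$v{\left(G,Q \right)} = 5$
$K{\left(f,q \right)} = -10$ ($K{\left(f,q \right)} = \left(-5\right) 2 = -10$)
$Y{\left(s,n \right)} = 102 - n^{2}$
$\frac{1}{Y{\left(307,K{\left(-13,0 \right)} \right)} - 31850} = \frac{1}{\left(102 - \left(-10\right)^{2}\right) - 31850} = \frac{1}{\left(102 - 100\right) - 31850} = \frac{1}{2 - 31850} = \frac{1}{-31848} = - \frac{1}{31848}$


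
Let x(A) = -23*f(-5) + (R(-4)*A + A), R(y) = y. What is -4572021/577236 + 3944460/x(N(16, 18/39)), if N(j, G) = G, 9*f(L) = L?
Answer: 88796456688509/256485196 ≈ 3.4621e+5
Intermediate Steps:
f(L) = L/9
x(A) = 115/9 - 3*A (x(A) = -23*(-5)/9 + (-4*A + A) = -23*(-5/9) - 3*A = 115/9 - 3*A)
-4572021/577236 + 3944460/x(N(16, 18/39)) = -4572021/577236 + 3944460/(115/9 - 54/39) = -4572021*1/577236 + 3944460/(115/9 - 54/39) = -1524007/192412 + 3944460/(115/9 - 3*6/13) = -1524007/192412 + 3944460/(115/9 - 18/13) = -1524007/192412 + 3944460/(1333/117) = -1524007/192412 + 3944460*(117/1333) = -1524007/192412 + 461501820/1333 = 88796456688509/256485196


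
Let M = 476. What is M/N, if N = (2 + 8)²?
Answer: 119/25 ≈ 4.7600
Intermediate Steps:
N = 100 (N = 10² = 100)
M/N = 476/100 = 476*(1/100) = 119/25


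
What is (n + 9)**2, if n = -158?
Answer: 22201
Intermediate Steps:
(n + 9)**2 = (-158 + 9)**2 = (-149)**2 = 22201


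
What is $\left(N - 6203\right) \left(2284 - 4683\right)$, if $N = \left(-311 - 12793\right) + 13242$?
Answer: $14549935$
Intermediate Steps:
$N = 138$ ($N = -13104 + 13242 = 138$)
$\left(N - 6203\right) \left(2284 - 4683\right) = \left(138 - 6203\right) \left(2284 - 4683\right) = \left(-6065\right) \left(-2399\right) = 14549935$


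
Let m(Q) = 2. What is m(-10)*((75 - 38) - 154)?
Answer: -234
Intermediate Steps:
m(-10)*((75 - 38) - 154) = 2*((75 - 38) - 154) = 2*(37 - 154) = 2*(-117) = -234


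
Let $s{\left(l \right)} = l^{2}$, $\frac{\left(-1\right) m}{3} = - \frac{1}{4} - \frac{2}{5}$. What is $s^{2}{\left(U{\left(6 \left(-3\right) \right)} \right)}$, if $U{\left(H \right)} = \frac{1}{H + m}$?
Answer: $\frac{160000}{10617447681} \approx 1.507 \cdot 10^{-5}$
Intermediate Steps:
$m = \frac{39}{20}$ ($m = - 3 \left(- \frac{1}{4} - \frac{2}{5}\right) = \left(-3\right) \left(- \frac{13}{20}\right) = \frac{39}{20} \approx 1.95$)
$U{\left(H \right)} = \frac{1}{\frac{39}{20} + H}$ ($U{\left(H \right)} = \frac{1}{H + \frac{39}{20}} = \frac{1}{\frac{39}{20} + H}$)
$s^{2}{\left(U{\left(6 \left(-3\right) \right)} \right)} = \left(\left(\frac{20}{39 + 20 \cdot 6 \left(-3\right)}\right)^{2}\right)^{2} = \left(\left(\frac{20}{39 + 20 \left(-18\right)}\right)^{2}\right)^{2} = \left(\left(\frac{20}{39 - 360}\right)^{2}\right)^{2} = \left(\left(\frac{20}{-321}\right)^{2}\right)^{2} = \left(\left(20 \left(- \frac{1}{321}\right)\right)^{2}\right)^{2} = \left(\left(- \frac{20}{321}\right)^{2}\right)^{2} = \left(\frac{400}{103041}\right)^{2} = \frac{160000}{10617447681}$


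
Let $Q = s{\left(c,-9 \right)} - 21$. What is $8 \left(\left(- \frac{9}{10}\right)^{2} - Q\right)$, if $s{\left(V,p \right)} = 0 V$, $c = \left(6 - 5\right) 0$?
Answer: $\frac{4362}{25} \approx 174.48$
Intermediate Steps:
$c = 0$ ($c = 1 \cdot 0 = 0$)
$s{\left(V,p \right)} = 0$
$Q = -21$ ($Q = 0 - 21 = -21$)
$8 \left(\left(- \frac{9}{10}\right)^{2} - Q\right) = 8 \left(\left(- \frac{9}{10}\right)^{2} - -21\right) = 8 \left(\left(\left(-9\right) \frac{1}{10}\right)^{2} + 21\right) = 8 \left(\left(- \frac{9}{10}\right)^{2} + 21\right) = 8 \left(\frac{81}{100} + 21\right) = 8 \cdot \frac{2181}{100} = \frac{4362}{25}$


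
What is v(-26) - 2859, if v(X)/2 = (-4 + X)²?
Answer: -1059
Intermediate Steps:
v(X) = 2*(-4 + X)²
v(-26) - 2859 = 2*(-4 - 26)² - 2859 = 2*(-30)² - 2859 = 2*900 - 2859 = 1800 - 2859 = -1059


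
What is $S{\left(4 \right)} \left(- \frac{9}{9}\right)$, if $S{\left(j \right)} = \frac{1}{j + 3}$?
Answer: $- \frac{1}{7} \approx -0.14286$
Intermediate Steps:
$S{\left(j \right)} = \frac{1}{3 + j}$
$S{\left(4 \right)} \left(- \frac{9}{9}\right) = \frac{\left(-9\right) \frac{1}{9}}{3 + 4} = \frac{\left(-9\right) \frac{1}{9}}{7} = \frac{1}{7} \left(-1\right) = - \frac{1}{7}$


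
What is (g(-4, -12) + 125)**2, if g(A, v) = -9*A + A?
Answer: 24649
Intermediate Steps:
g(A, v) = -8*A
(g(-4, -12) + 125)**2 = (-8*(-4) + 125)**2 = (32 + 125)**2 = 157**2 = 24649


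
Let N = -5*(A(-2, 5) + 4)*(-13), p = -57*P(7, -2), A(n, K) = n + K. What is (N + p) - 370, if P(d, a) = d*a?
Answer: 883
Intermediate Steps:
A(n, K) = K + n
P(d, a) = a*d
p = 798 (p = -(-114)*7 = -57*(-14) = 798)
N = 455 (N = -5*((5 - 2) + 4)*(-13) = -5*(3 + 4)*(-13) = -5*7*(-13) = -35*(-13) = 455)
(N + p) - 370 = (455 + 798) - 370 = 1253 - 370 = 883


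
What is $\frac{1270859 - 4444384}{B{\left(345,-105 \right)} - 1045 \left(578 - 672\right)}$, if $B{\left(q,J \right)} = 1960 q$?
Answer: $- \frac{634705}{154886} \approx -4.0979$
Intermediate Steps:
$\frac{1270859 - 4444384}{B{\left(345,-105 \right)} - 1045 \left(578 - 672\right)} = \frac{1270859 - 4444384}{1960 \cdot 345 - 1045 \left(578 - 672\right)} = - \frac{3173525}{676200 - -98230} = - \frac{3173525}{676200 + 98230} = - \frac{3173525}{774430} = \left(-3173525\right) \frac{1}{774430} = - \frac{634705}{154886}$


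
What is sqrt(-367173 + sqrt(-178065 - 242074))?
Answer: sqrt(-367173 + I*sqrt(420139)) ≈ 0.535 + 605.95*I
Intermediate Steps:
sqrt(-367173 + sqrt(-178065 - 242074)) = sqrt(-367173 + sqrt(-420139)) = sqrt(-367173 + I*sqrt(420139))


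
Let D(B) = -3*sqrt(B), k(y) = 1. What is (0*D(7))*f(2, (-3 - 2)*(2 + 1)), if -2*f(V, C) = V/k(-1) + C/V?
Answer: 0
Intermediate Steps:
f(V, C) = -V/2 - C/(2*V) (f(V, C) = -(V/1 + C/V)/2 = -(V*1 + C/V)/2 = -(V + C/V)/2 = -V/2 - C/(2*V))
(0*D(7))*f(2, (-3 - 2)*(2 + 1)) = (0*(-3*sqrt(7)))*((1/2)*(-(-3 - 2)*(2 + 1) - 1*2**2)/2) = 0*((1/2)*(1/2)*(-(-5)*3 - 1*4)) = 0*((1/2)*(1/2)*(-1*(-15) - 4)) = 0*((1/2)*(1/2)*(15 - 4)) = 0*((1/2)*(1/2)*11) = 0*(11/4) = 0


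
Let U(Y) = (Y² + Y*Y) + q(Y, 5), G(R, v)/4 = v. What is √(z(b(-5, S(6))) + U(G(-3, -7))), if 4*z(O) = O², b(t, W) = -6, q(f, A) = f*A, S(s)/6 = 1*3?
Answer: √1437 ≈ 37.908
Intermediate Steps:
S(s) = 18 (S(s) = 6*(1*3) = 6*3 = 18)
q(f, A) = A*f
G(R, v) = 4*v
U(Y) = 2*Y² + 5*Y (U(Y) = (Y² + Y*Y) + 5*Y = (Y² + Y²) + 5*Y = 2*Y² + 5*Y)
z(O) = O²/4
√(z(b(-5, S(6))) + U(G(-3, -7))) = √((¼)*(-6)² + (4*(-7))*(5 + 2*(4*(-7)))) = √((¼)*36 - 28*(5 + 2*(-28))) = √(9 - 28*(5 - 56)) = √(9 - 28*(-51)) = √(9 + 1428) = √1437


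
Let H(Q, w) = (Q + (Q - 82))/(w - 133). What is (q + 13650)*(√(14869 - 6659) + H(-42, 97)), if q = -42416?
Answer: -1193789/9 - 28766*√8210 ≈ -2.7391e+6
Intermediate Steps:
H(Q, w) = (-82 + 2*Q)/(-133 + w) (H(Q, w) = (Q + (-82 + Q))/(-133 + w) = (-82 + 2*Q)/(-133 + w))
(q + 13650)*(√(14869 - 6659) + H(-42, 97)) = (-42416 + 13650)*(√(14869 - 6659) + 2*(-41 - 42)/(-133 + 97)) = -28766*(√8210 + 2*(-83)/(-36)) = -28766*(√8210 + 2*(-1/36)*(-83)) = -28766*(√8210 + 83/18) = -28766*(83/18 + √8210) = -1193789/9 - 28766*√8210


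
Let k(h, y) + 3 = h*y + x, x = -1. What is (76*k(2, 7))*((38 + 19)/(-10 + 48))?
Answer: 1140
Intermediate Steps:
k(h, y) = -4 + h*y (k(h, y) = -3 + (h*y - 1) = -3 + (-1 + h*y) = -4 + h*y)
(76*k(2, 7))*((38 + 19)/(-10 + 48)) = (76*(-4 + 2*7))*((38 + 19)/(-10 + 48)) = (76*(-4 + 14))*(57/38) = (76*10)*(57*(1/38)) = 760*(3/2) = 1140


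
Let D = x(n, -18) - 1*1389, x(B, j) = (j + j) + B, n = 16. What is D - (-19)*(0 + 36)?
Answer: -725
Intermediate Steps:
x(B, j) = B + 2*j (x(B, j) = 2*j + B = B + 2*j)
D = -1409 (D = (16 + 2*(-18)) - 1*1389 = (16 - 36) - 1389 = -20 - 1389 = -1409)
D - (-19)*(0 + 36) = -1409 - (-19)*(0 + 36) = -1409 - (-19)*36 = -1409 - 1*(-684) = -1409 + 684 = -725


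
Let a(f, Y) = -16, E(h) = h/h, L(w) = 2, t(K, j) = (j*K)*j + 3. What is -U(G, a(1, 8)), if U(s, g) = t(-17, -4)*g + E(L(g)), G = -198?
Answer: -4305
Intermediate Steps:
t(K, j) = 3 + K*j**2 (t(K, j) = (K*j)*j + 3 = K*j**2 + 3 = 3 + K*j**2)
E(h) = 1
U(s, g) = 1 - 269*g (U(s, g) = (3 - 17*(-4)**2)*g + 1 = (3 - 17*16)*g + 1 = (3 - 272)*g + 1 = -269*g + 1 = 1 - 269*g)
-U(G, a(1, 8)) = -(1 - 269*(-16)) = -(1 + 4304) = -1*4305 = -4305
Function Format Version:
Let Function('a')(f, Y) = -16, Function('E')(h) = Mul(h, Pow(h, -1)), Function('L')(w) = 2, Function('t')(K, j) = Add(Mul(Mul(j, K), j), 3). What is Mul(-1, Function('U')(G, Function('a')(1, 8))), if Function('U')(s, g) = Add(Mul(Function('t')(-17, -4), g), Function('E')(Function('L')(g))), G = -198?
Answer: -4305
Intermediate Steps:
Function('t')(K, j) = Add(3, Mul(K, Pow(j, 2))) (Function('t')(K, j) = Add(Mul(Mul(K, j), j), 3) = Add(Mul(K, Pow(j, 2)), 3) = Add(3, Mul(K, Pow(j, 2))))
Function('E')(h) = 1
Function('U')(s, g) = Add(1, Mul(-269, g)) (Function('U')(s, g) = Add(Mul(Add(3, Mul(-17, Pow(-4, 2))), g), 1) = Add(Mul(Add(3, Mul(-17, 16)), g), 1) = Add(Mul(Add(3, -272), g), 1) = Add(Mul(-269, g), 1) = Add(1, Mul(-269, g)))
Mul(-1, Function('U')(G, Function('a')(1, 8))) = Mul(-1, Add(1, Mul(-269, -16))) = Mul(-1, Add(1, 4304)) = Mul(-1, 4305) = -4305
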